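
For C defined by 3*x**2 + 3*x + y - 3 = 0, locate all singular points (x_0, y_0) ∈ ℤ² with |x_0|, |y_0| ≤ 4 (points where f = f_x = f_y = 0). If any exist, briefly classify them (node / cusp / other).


No singular points in the scanned grid; C is smooth there.

Compute partial derivatives:
  f_x = 6*x + 3.
  f_y = 1.
f_y = 1 is a nonzero constant, so f_y never vanishes: no point (x, y) can satisfy f = f_x = f_y = 0. In particular no (x, y) ∈ {−4, ..., 4}² is singular; the curve is smooth.


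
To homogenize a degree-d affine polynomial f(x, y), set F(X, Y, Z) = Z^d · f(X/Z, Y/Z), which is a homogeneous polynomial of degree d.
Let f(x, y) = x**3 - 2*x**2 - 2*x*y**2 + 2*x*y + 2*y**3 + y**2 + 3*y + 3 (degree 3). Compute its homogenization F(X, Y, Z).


F(X, Y, Z) = X**3 - 2*X**2*Z - 2*X*Y**2 + 2*X*Y*Z + 2*Y**3 + Y**2*Z + 3*Y*Z**2 + 3*Z**3

deg(f) = 3.
Substitute x = X/Z, y = Y/Z into f, then multiply by Z^3.
  monomial 1·x^3·y^0 ↦ 1·X^3·Y^0·Z^0.
  monomial -2·x^2·y^0 ↦ -2·X^2·Y^0·Z^1.
  monomial -2·x^1·y^2 ↦ -2·X^1·Y^2·Z^0.
  monomial 2·x^1·y^1 ↦ 2·X^1·Y^1·Z^1.
  monomial 2·x^0·y^3 ↦ 2·X^0·Y^3·Z^0.
  monomial 1·x^0·y^2 ↦ 1·X^0·Y^2·Z^1.
  monomial 3·x^0·y^1 ↦ 3·X^0·Y^1·Z^2.
  monomial 3·x^0·y^0 ↦ 3·X^0·Y^0·Z^3.
Collecting: F(X, Y, Z) = X**3 - 2*X**2*Z - 2*X*Y**2 + 2*X*Y*Z + 2*Y**3 + Y**2*Z + 3*Y*Z**2 + 3*Z**3.


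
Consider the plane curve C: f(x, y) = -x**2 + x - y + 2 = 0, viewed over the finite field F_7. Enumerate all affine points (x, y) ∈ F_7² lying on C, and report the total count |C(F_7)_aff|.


Affine F_7-points: {(0, 2), (1, 2), (2, 0), (3, 3), (4, 4), (5, 3), (6, 0)}; count = 7.

For each of the 49 pairs (x, y) ∈ F_7², evaluate f(x, y) mod 7. Record the zeros.
  x = 0: [0↦2, 1↦1, 2↦0, 3↦6, 4↦5, 5↦4, 6↦3]  zeros at y ∈ {2}
  x = 1: [0↦2, 1↦1, 2↦0, 3↦6, 4↦5, 5↦4, 6↦3]  zeros at y ∈ {2}
  x = 2: [0↦0, 1↦6, 2↦5, 3↦4, 4↦3, 5↦2, 6↦1]  zeros at y ∈ {0}
  x = 3: [0↦3, 1↦2, 2↦1, 3↦0, 4↦6, 5↦5, 6↦4]  zeros at y ∈ {3}
  x = 4: [0↦4, 1↦3, 2↦2, 3↦1, 4↦0, 5↦6, 6↦5]  zeros at y ∈ {4}
  x = 5: [0↦3, 1↦2, 2↦1, 3↦0, 4↦6, 5↦5, 6↦4]  zeros at y ∈ {3}
  x = 6: [0↦0, 1↦6, 2↦5, 3↦4, 4↦3, 5↦2, 6↦1]  zeros at y ∈ {0}
Collecting zeros: affine points = {(0, 2), (1, 2), (2, 0), (3, 3), (4, 4), (5, 3), (6, 0)}.
Total count |C(F_7)_aff| = 7.


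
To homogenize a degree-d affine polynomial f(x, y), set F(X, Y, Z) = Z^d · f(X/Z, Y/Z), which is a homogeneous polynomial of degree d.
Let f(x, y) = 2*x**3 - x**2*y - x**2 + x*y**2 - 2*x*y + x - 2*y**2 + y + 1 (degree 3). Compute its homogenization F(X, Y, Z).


F(X, Y, Z) = 2*X**3 - X**2*Y - X**2*Z + X*Y**2 - 2*X*Y*Z + X*Z**2 - 2*Y**2*Z + Y*Z**2 + Z**3

deg(f) = 3.
Substitute x = X/Z, y = Y/Z into f, then multiply by Z^3.
  monomial 2·x^3·y^0 ↦ 2·X^3·Y^0·Z^0.
  monomial -1·x^2·y^1 ↦ -1·X^2·Y^1·Z^0.
  monomial -1·x^2·y^0 ↦ -1·X^2·Y^0·Z^1.
  monomial 1·x^1·y^2 ↦ 1·X^1·Y^2·Z^0.
  monomial -2·x^1·y^1 ↦ -2·X^1·Y^1·Z^1.
  monomial 1·x^1·y^0 ↦ 1·X^1·Y^0·Z^2.
  monomial -2·x^0·y^2 ↦ -2·X^0·Y^2·Z^1.
  monomial 1·x^0·y^1 ↦ 1·X^0·Y^1·Z^2.
  monomial 1·x^0·y^0 ↦ 1·X^0·Y^0·Z^3.
Collecting: F(X, Y, Z) = 2*X**3 - X**2*Y - X**2*Z + X*Y**2 - 2*X*Y*Z + X*Z**2 - 2*Y**2*Z + Y*Z**2 + Z**3.


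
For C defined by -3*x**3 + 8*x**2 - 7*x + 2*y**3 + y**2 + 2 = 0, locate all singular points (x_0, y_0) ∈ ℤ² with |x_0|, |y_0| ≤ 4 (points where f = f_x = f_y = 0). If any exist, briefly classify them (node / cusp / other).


Singular points: {(1, 0)}; classification: node.

Compute partial derivatives:
  f_x = -9*x**2 + 16*x - 7.
  f_y = 6*y**2 + 2*y.
Scan x_0 ∈ {−4, ..., 4}. For each x_0, f_y(x_0, y) is a polynomial in y; find its integer roots y ∈ {−4, ..., 4}, then test f_x and f at those candidates.
  x = -4: f_y(-4, y) = 6*y**2 + 2*y; vanishes at y ∈ {0}. (-4, 0): f_x = -215 ≠ 0.
  x = -3: f_y(-3, y) = 6*y**2 + 2*y; vanishes at y ∈ {0}. (-3, 0): f_x = -136 ≠ 0.
  x = -2: f_y(-2, y) = 6*y**2 + 2*y; vanishes at y ∈ {0}. (-2, 0): f_x = -75 ≠ 0.
  x = -1: f_y(-1, y) = 6*y**2 + 2*y; vanishes at y ∈ {0}. (-1, 0): f_x = -32 ≠ 0.
  x = 0: f_y(0, y) = 6*y**2 + 2*y; vanishes at y ∈ {0}. (0, 0): f_x = -7 ≠ 0.
  x = 1: f_y(1, y) = 6*y**2 + 2*y; vanishes at y ∈ {0}. (1, 0): f_x = 0, f = 0 — SINGULAR.
  x = 2: f_y(2, y) = 6*y**2 + 2*y; vanishes at y ∈ {0}. (2, 0): f_x = -11 ≠ 0.
  x = 3: f_y(3, y) = 6*y**2 + 2*y; vanishes at y ∈ {0}. (3, 0): f_x = -40 ≠ 0.
  x = 4: f_y(4, y) = 6*y**2 + 2*y; vanishes at y ∈ {0}. (4, 0): f_x = -87 ≠ 0.
Only singular point on the grid: (1, 0).
Classify: substitute x = 1 + u, y = 0 + v and expand: f = -3*u**3 - u**2 + 2*v**3 + v**2.
No constant or linear terms (consistent with a singular point). Quadratic part: -u**2 + v**2. Cubic part: -3*u**3 + 2*v**3.
The quadratic part v**2 - u**2 = (v − u)(v + u) splits into two distinct linear factors, so there are two distinct tangent lines y − 0 = ±(x − 1) — this is a node (ordinary double point).
Classification: node.


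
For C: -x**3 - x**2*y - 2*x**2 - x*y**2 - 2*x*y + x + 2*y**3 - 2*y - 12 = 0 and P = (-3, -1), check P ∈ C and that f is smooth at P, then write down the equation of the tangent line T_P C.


Tangent line at P: -19*x - 5*y - 62 = 0.

Step 1: f(-3, -1) = 0, so P lies on C.
Step 2: partial derivatives
  f_x(x, y) = -3*x**2 - 2*x*y - 4*x - y**2 - 2*y + 1, f_y(x, y) = -x**2 - 2*x*y - 2*x + 6*y**2 - 2.
  f_x(P) = -19, f_y(P) = -5 (gradient nonzero, so P is smooth).
Step 3: tangent line at P: -19·(x − -3) + -5·(y − -1) = 0.
Expanding: -19*x - 5*y - 62 = 0.


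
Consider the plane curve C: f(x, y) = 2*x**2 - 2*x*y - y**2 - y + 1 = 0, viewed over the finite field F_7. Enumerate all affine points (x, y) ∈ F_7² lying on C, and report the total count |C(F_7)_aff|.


Affine F_7-points: {(1, 2)}; count = 1.

For each of the 49 pairs (x, y) ∈ F_7², evaluate f(x, y) mod 7. Record the zeros.
  x = 0: [0↦1, 1↦6, 2↦2, 3↦3, 4↦2, 5↦6, 6↦1]  zeros at y ∈ ∅
  x = 1: [0↦3, 1↦6, 2↦0, 3↦6, 4↦3, 5↦5, 6↦5]  zeros at y ∈ {2}
  x = 2: [0↦2, 1↦3, 2↦2, 3↦6, 4↦1, 5↦1, 6↦6]  zeros at y ∈ ∅
  x = 3: [0↦5, 1↦4, 2↦1, 3↦3, 4↦3, 5↦1, 6↦4]  zeros at y ∈ ∅
  x = 4: [0↦5, 1↦2, 2↦4, 3↦4, 4↦2, 5↦5, 6↦6]  zeros at y ∈ ∅
  x = 5: [0↦2, 1↦4, 2↦4, 3↦2, 4↦5, 5↦6, 6↦5]  zeros at y ∈ ∅
  x = 6: [0↦3, 1↦3, 2↦1, 3↦4, 4↦5, 5↦4, 6↦1]  zeros at y ∈ ∅
Collecting zeros: affine points = {(1, 2)}.
Total count |C(F_7)_aff| = 1.


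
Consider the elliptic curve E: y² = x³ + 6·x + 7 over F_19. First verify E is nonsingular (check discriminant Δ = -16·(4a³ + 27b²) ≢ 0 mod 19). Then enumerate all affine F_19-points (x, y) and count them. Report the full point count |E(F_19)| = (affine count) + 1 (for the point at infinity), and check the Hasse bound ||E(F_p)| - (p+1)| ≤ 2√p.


Affine points = {(0, 8), (0, 11), (4, 0), (8, 4), (8, 15), (9, 7), (9, 12), (11, 6), (11, 13), (14, 2), (14, 17), (16, 0), (17, 5), (17, 14), (18, 0)}; affine count = 15; |E(F_19)| = 16.

Discriminant check: Δ ∝ 4a³ + 27b² = 4·6³ + 27·7² = 4·216 + 27·49 ≡ 2 (mod 19). Nonzero ⇒ E is nonsingular.
For each x ∈ F_19, compute rhs = x³ + 6·x + 7 mod 19, then count y ∈ F_19 with y² ≡ rhs.
  x = 0: rhs = 7, matching y values: 8, 11 (2 points).
  x = 1: rhs = 14, matching y values: none (0 points).
  x = 2: rhs = 8, matching y values: none (0 points).
  x = 3: rhs = 14, matching y values: none (0 points).
  x = 4: rhs = 0, matching y values: 0 (1 points).
  x = 5: rhs = 10, matching y values: none (0 points).
  x = 6: rhs = 12, matching y values: none (0 points).
  x = 7: rhs = 12, matching y values: none (0 points).
  x = 8: rhs = 16, matching y values: 4, 15 (2 points).
  x = 9: rhs = 11, matching y values: 7, 12 (2 points).
  x = 10: rhs = 3, matching y values: none (0 points).
  x = 11: rhs = 17, matching y values: 6, 13 (2 points).
  x = 12: rhs = 2, matching y values: none (0 points).
  x = 13: rhs = 2, matching y values: none (0 points).
  x = 14: rhs = 4, matching y values: 2, 17 (2 points).
  x = 15: rhs = 14, matching y values: none (0 points).
  x = 16: rhs = 0, matching y values: 0 (1 points).
  x = 17: rhs = 6, matching y values: 5, 14 (2 points).
  x = 18: rhs = 0, matching y values: 0 (1 points).
Total affine count: 15.
Full point count |E(F_19)| = 15 + 1 = 16.
Hasse bound: |16 − (19+1)| = |-4| = 4 ≤ 2√19 ≈ 8.7178 ✓.


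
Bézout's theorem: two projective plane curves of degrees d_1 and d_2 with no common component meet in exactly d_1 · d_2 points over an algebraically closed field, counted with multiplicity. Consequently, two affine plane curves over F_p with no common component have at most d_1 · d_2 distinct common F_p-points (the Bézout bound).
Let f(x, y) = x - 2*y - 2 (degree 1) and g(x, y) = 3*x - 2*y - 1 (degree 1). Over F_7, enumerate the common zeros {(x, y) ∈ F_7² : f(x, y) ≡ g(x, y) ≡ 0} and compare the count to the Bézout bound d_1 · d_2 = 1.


Common zeros: {(3, 4)}; count = 1; Bézout bound = 1.

deg(f) = 1, deg(g) = 1, so Bézout bound = 1.
Scan x ∈ F_7. For each x, list the y ∈ F_7 with f(x, y) ≡ 0 and those with g(x, y) ≡ 0 (mod 7); the common zeros in that column are the intersection.
  x = 0: f ≡ 0 at y ∈ {6}; g ≡ 0 at y ∈ {3}; common: ∅.
  x = 1: f ≡ 0 at y ∈ {3}; g ≡ 0 at y ∈ {1}; common: ∅.
  x = 2: f ≡ 0 at y ∈ {0}; g ≡ 0 at y ∈ {6}; common: ∅.
  x = 3: f ≡ 0 at y ∈ {4}; g ≡ 0 at y ∈ {4}; common: {4}.
  x = 4: f ≡ 0 at y ∈ {1}; g ≡ 0 at y ∈ {2}; common: ∅.
  x = 5: f ≡ 0 at y ∈ {5}; g ≡ 0 at y ∈ {0}; common: ∅.
  x = 6: f ≡ 0 at y ∈ {2}; g ≡ 0 at y ∈ {5}; common: ∅.
Collecting: common zeros = {(3, 4)}, so the count is 1.
Comparison with the Bézout bound: 1 ≤ 1 = deg(f)·deg(g), as expected for curves with no common component (the bound is attained).


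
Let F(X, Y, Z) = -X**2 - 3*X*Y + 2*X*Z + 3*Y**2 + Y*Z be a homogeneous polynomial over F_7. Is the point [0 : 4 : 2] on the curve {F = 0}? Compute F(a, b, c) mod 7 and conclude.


F(0,4,2) ≡ 0 (mod 7); P is on the curve.

Evaluate F(0, 4, 2) term-by-term (mod 7).
  -X**2 ↦ -1·0·1·1 = 0
  -3*X*Y ↦ -3·0·4·1 = 0
  2*X*Z ↦ 2·0·1·2 = 0
  3*Y**2 ↦ 3·1·16·1 = 48
  Y*Z ↦ 1·1·4·2 = 8
Sum: F(0, 4, 2) = (0) + (0) + (0) + (48) + (8) = 56.
Reducing mod 7: 56 ≡ 0 (mod 7).
Since F(a, b, c) ≡ 0 (mod 7), P lies on the curve.


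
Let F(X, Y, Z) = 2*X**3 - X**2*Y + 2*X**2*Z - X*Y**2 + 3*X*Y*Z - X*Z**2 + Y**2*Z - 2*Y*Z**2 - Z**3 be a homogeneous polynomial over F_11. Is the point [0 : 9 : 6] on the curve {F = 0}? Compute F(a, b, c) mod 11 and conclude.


F(0,9,6) ≡ 7 (mod 11); P is NOT on the curve.

Evaluate F(0, 9, 6) term-by-term (mod 11).
  2*X**3 ↦ 2·0·1·1 = 0
  -X**2*Y ↦ -1·0·9·1 = 0
  2*X**2*Z ↦ 2·0·1·6 = 0
  -X*Y**2 ↦ -1·0·81·1 = 0
  3*X*Y*Z ↦ 3·0·9·6 = 0
  -X*Z**2 ↦ -1·0·1·36 = 0
  Y**2*Z ↦ 1·1·81·6 = 486
  -2*Y*Z**2 ↦ -2·1·9·36 = -648
  -Z**3 ↦ -1·1·1·216 = -216
Sum: F(0, 9, 6) = (0) + (0) + (0) + (0) + (0) + (0) + (486) + (-648) + (-216) = -378.
Reducing mod 11: -378 ≡ 7 (mod 11).
Since F(a, b, c) ≡ 7 ≠ 0 (mod 11), P does NOT lie on the curve.


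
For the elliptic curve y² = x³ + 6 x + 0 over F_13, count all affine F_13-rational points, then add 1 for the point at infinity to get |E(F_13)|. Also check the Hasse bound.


Affine points = {(0, 0), (4, 6), (4, 7), (5, 5), (5, 8), (8, 1), (8, 12), (9, 4), (9, 9)}; affine count = 9; |E(F_13)| = 10.

Discriminant check: Δ ∝ 4a³ + 27b² = 4·6³ + 27·0² = 4·216 + 27·0 ≡ 6 (mod 13). Nonzero ⇒ E is nonsingular.
For each x ∈ F_13, compute rhs = x³ + 6·x + 0 mod 13, then count y ∈ F_13 with y² ≡ rhs.
  x = 0: rhs = 0, matching y values: 0 (1 points).
  x = 1: rhs = 7, matching y values: none (0 points).
  x = 2: rhs = 7, matching y values: none (0 points).
  x = 3: rhs = 6, matching y values: none (0 points).
  x = 4: rhs = 10, matching y values: 6, 7 (2 points).
  x = 5: rhs = 12, matching y values: 5, 8 (2 points).
  x = 6: rhs = 5, matching y values: none (0 points).
  x = 7: rhs = 8, matching y values: none (0 points).
  x = 8: rhs = 1, matching y values: 1, 12 (2 points).
  x = 9: rhs = 3, matching y values: 4, 9 (2 points).
  x = 10: rhs = 7, matching y values: none (0 points).
  x = 11: rhs = 6, matching y values: none (0 points).
  x = 12: rhs = 6, matching y values: none (0 points).
Total affine count: 9.
Full point count |E(F_13)| = 9 + 1 = 10.
Hasse bound: |10 − (13+1)| = |-4| = 4 ≤ 2√13 ≈ 7.2111 ✓.


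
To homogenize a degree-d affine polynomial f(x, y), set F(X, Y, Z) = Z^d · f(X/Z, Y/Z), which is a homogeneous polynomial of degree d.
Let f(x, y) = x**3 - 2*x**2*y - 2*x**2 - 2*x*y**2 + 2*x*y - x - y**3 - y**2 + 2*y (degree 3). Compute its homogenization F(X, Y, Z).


F(X, Y, Z) = X**3 - 2*X**2*Y - 2*X**2*Z - 2*X*Y**2 + 2*X*Y*Z - X*Z**2 - Y**3 - Y**2*Z + 2*Y*Z**2

deg(f) = 3.
Substitute x = X/Z, y = Y/Z into f, then multiply by Z^3.
  monomial 1·x^3·y^0 ↦ 1·X^3·Y^0·Z^0.
  monomial -2·x^2·y^1 ↦ -2·X^2·Y^1·Z^0.
  monomial -2·x^2·y^0 ↦ -2·X^2·Y^0·Z^1.
  monomial -2·x^1·y^2 ↦ -2·X^1·Y^2·Z^0.
  monomial 2·x^1·y^1 ↦ 2·X^1·Y^1·Z^1.
  monomial -1·x^1·y^0 ↦ -1·X^1·Y^0·Z^2.
  monomial -1·x^0·y^3 ↦ -1·X^0·Y^3·Z^0.
  monomial -1·x^0·y^2 ↦ -1·X^0·Y^2·Z^1.
  monomial 2·x^0·y^1 ↦ 2·X^0·Y^1·Z^2.
Collecting: F(X, Y, Z) = X**3 - 2*X**2*Y - 2*X**2*Z - 2*X*Y**2 + 2*X*Y*Z - X*Z**2 - Y**3 - Y**2*Z + 2*Y*Z**2.


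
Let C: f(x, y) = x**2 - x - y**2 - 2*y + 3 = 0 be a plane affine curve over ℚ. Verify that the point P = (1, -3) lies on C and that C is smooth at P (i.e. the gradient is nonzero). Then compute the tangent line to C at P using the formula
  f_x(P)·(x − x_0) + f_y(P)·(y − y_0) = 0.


Tangent line at P: x + 4*y + 11 = 0.

Step 1: f(1, -3) = 0, so P lies on C.
Step 2: partial derivatives
  f_x(x, y) = 2*x - 1, f_y(x, y) = -2*y - 2.
  f_x(P) = 1, f_y(P) = 4 (gradient nonzero, so P is smooth).
Step 3: tangent line at P: 1·(x − 1) + 4·(y − -3) = 0.
Expanding: x + 4*y + 11 = 0.


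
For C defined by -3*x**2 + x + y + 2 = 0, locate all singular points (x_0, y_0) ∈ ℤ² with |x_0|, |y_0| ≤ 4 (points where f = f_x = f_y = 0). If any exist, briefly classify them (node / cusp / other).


No singular points in the scanned grid; C is smooth there.

Compute partial derivatives:
  f_x = 1 - 6*x.
  f_y = 1.
f_y = 1 is a nonzero constant, so f_y never vanishes: no point (x, y) can satisfy f = f_x = f_y = 0. In particular no (x, y) ∈ {−4, ..., 4}² is singular; the curve is smooth.


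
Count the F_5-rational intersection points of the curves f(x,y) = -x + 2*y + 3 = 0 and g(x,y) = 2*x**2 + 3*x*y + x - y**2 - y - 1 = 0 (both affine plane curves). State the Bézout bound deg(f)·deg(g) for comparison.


Common zeros: {(2, 2), (3, 0)}; count = 2; Bézout bound = 2.

deg(f) = 1, deg(g) = 2, so Bézout bound = 2.
Scan x ∈ F_5. For each x, list the y ∈ F_5 with f(x, y) ≡ 0 and those with g(x, y) ≡ 0 (mod 5); the common zeros in that column are the intersection.
  x = 0: f ≡ 0 at y ∈ {1}; g ≡ 0 at y ∈ ∅; common: ∅.
  x = 1: f ≡ 0 at y ∈ {4}; g ≡ 0 at y ∈ ∅; common: ∅.
  x = 2: f ≡ 0 at y ∈ {2}; g ≡ 0 at y ∈ {2, 3}; common: {2}.
  x = 3: f ≡ 0 at y ∈ {0}; g ≡ 0 at y ∈ {0, 3}; common: {0}.
  x = 4: f ≡ 0 at y ∈ {3}; g ≡ 0 at y ∈ {0, 1}; common: ∅.
Collecting: common zeros = {(2, 2), (3, 0)}, so the count is 2.
Comparison with the Bézout bound: 2 ≤ 2 = deg(f)·deg(g), as expected for curves with no common component (the bound is attained).


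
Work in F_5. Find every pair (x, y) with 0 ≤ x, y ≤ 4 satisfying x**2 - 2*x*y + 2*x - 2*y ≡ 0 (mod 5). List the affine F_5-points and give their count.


Affine F_5-points: {(0, 0), (1, 2), (2, 3), (3, 0)}; count = 4.

For each of the 25 pairs (x, y) ∈ F_5², evaluate f(x, y) mod 5. Record the zeros.
  x = 0: [0↦0, 1↦3, 2↦1, 3↦4, 4↦2]  zeros at y ∈ {0}
  x = 1: [0↦3, 1↦4, 2↦0, 3↦1, 4↦2]  zeros at y ∈ {2}
  x = 2: [0↦3, 1↦2, 2↦1, 3↦0, 4↦4]  zeros at y ∈ {3}
  x = 3: [0↦0, 1↦2, 2↦4, 3↦1, 4↦3]  zeros at y ∈ {0}
  x = 4: [0↦4, 1↦4, 2↦4, 3↦4, 4↦4]  zeros at y ∈ ∅
Collecting zeros: affine points = {(0, 0), (1, 2), (2, 3), (3, 0)}.
Total count |C(F_5)_aff| = 4.


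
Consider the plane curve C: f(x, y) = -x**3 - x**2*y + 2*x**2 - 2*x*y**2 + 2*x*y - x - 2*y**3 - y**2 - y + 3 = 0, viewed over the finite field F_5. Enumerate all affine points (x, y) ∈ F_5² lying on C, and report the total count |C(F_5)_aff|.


Affine F_5-points: {(0, 4), (1, 2), (3, 4), (4, 3)}; count = 4.

For each of the 25 pairs (x, y) ∈ F_5², evaluate f(x, y) mod 5. Record the zeros.
  x = 0: [0↦3, 1↦4, 2↦1, 3↦2, 4↦0]  zeros at y ∈ {4}
  x = 1: [0↦3, 1↦3, 2↦0, 3↦2, 4↦2]  zeros at y ∈ {2}
  x = 2: [0↦1, 1↦3, 2↦3, 3↦4, 4↦4]  zeros at y ∈ ∅
  x = 3: [0↦1, 1↦3, 2↦4, 3↦2, 4↦0]  zeros at y ∈ {4}
  x = 4: [0↦2, 1↦2, 2↦2, 3↦0, 4↦4]  zeros at y ∈ {3}
Collecting zeros: affine points = {(0, 4), (1, 2), (3, 4), (4, 3)}.
Total count |C(F_5)_aff| = 4.


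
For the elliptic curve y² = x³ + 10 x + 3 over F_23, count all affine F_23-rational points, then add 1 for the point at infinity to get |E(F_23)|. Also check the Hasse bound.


Affine points = {(0, 7), (0, 16), (2, 10), (2, 13), (6, 7), (6, 16), (7, 5), (7, 18), (11, 8), (11, 15), (14, 9), (14, 14), (15, 3), (15, 20), (16, 2), (16, 21), (17, 7), (17, 16), (18, 9), (18, 14)}; affine count = 20; |E(F_23)| = 21.

Discriminant check: Δ ∝ 4a³ + 27b² = 4·10³ + 27·3² = 4·1000 + 27·9 ≡ 11 (mod 23). Nonzero ⇒ E is nonsingular.
For each x ∈ F_23, compute rhs = x³ + 10·x + 3 mod 23, then count y ∈ F_23 with y² ≡ rhs.
  x = 0: rhs = 3, matching y values: 7, 16 (2 points).
  x = 1: rhs = 14, matching y values: none (0 points).
  x = 2: rhs = 8, matching y values: 10, 13 (2 points).
  x = 3: rhs = 14, matching y values: none (0 points).
  x = 4: rhs = 15, matching y values: none (0 points).
  x = 5: rhs = 17, matching y values: none (0 points).
  x = 6: rhs = 3, matching y values: 7, 16 (2 points).
  x = 7: rhs = 2, matching y values: 5, 18 (2 points).
  x = 8: rhs = 20, matching y values: none (0 points).
  x = 9: rhs = 17, matching y values: none (0 points).
  x = 10: rhs = 22, matching y values: none (0 points).
  x = 11: rhs = 18, matching y values: 8, 15 (2 points).
  x = 12: rhs = 11, matching y values: none (0 points).
  x = 13: rhs = 7, matching y values: none (0 points).
  x = 14: rhs = 12, matching y values: 9, 14 (2 points).
  x = 15: rhs = 9, matching y values: 3, 20 (2 points).
  x = 16: rhs = 4, matching y values: 2, 21 (2 points).
  x = 17: rhs = 3, matching y values: 7, 16 (2 points).
  x = 18: rhs = 12, matching y values: 9, 14 (2 points).
  x = 19: rhs = 14, matching y values: none (0 points).
  x = 20: rhs = 15, matching y values: none (0 points).
  x = 21: rhs = 21, matching y values: none (0 points).
  x = 22: rhs = 15, matching y values: none (0 points).
Total affine count: 20.
Full point count |E(F_23)| = 20 + 1 = 21.
Hasse bound: |21 − (23+1)| = |-3| = 3 ≤ 2√23 ≈ 9.5917 ✓.


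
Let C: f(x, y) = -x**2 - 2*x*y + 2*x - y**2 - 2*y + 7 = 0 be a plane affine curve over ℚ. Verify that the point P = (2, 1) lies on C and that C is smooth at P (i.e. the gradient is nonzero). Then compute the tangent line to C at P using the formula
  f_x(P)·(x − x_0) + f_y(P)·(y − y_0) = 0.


Tangent line at P: -4*x - 8*y + 16 = 0.

Step 1: f(2, 1) = 0, so P lies on C.
Step 2: partial derivatives
  f_x(x, y) = -2*x - 2*y + 2, f_y(x, y) = -2*x - 2*y - 2.
  f_x(P) = -4, f_y(P) = -8 (gradient nonzero, so P is smooth).
Step 3: tangent line at P: -4·(x − 2) + -8·(y − 1) = 0.
Expanding: -4*x - 8*y + 16 = 0.


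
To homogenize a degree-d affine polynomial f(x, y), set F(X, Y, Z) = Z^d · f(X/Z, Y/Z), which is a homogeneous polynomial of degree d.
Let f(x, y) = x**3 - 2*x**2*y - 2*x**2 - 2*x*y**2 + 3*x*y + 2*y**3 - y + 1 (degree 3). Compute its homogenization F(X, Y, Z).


F(X, Y, Z) = X**3 - 2*X**2*Y - 2*X**2*Z - 2*X*Y**2 + 3*X*Y*Z + 2*Y**3 - Y*Z**2 + Z**3

deg(f) = 3.
Substitute x = X/Z, y = Y/Z into f, then multiply by Z^3.
  monomial 1·x^3·y^0 ↦ 1·X^3·Y^0·Z^0.
  monomial -2·x^2·y^1 ↦ -2·X^2·Y^1·Z^0.
  monomial -2·x^2·y^0 ↦ -2·X^2·Y^0·Z^1.
  monomial -2·x^1·y^2 ↦ -2·X^1·Y^2·Z^0.
  monomial 3·x^1·y^1 ↦ 3·X^1·Y^1·Z^1.
  monomial 2·x^0·y^3 ↦ 2·X^0·Y^3·Z^0.
  monomial -1·x^0·y^1 ↦ -1·X^0·Y^1·Z^2.
  monomial 1·x^0·y^0 ↦ 1·X^0·Y^0·Z^3.
Collecting: F(X, Y, Z) = X**3 - 2*X**2*Y - 2*X**2*Z - 2*X*Y**2 + 3*X*Y*Z + 2*Y**3 - Y*Z**2 + Z**3.


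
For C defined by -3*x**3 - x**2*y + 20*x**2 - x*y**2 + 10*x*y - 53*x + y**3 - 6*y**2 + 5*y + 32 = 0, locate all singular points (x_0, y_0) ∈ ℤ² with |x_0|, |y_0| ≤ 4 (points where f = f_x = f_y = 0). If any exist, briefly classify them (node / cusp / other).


Singular points: {(2, 3)}; classification: node.

Compute partial derivatives:
  f_x = -9*x**2 - 2*x*y + 40*x - y**2 + 10*y - 53.
  f_y = -x**2 - 2*x*y + 10*x + 3*y**2 - 12*y + 5.
Scan x_0 ∈ {−4, ..., 4}. For each x_0, f_y(x_0, y) is a polynomial in y; find its integer roots y ∈ {−4, ..., 4}, then test f_x and f at those candidates.
  x = -4: f_y(-4, y) = 3*y**2 - 4*y - 51; no integer root y with |y| ≤ 4.
  x = -3: f_y(-3, y) = 3*y**2 - 6*y - 34; no integer root y with |y| ≤ 4.
  x = -2: f_y(-2, y) = 3*y**2 - 8*y - 19; no integer root y with |y| ≤ 4.
  x = -1: f_y(-1, y) = 3*y**2 - 10*y - 6; no integer root y with |y| ≤ 4.
  x = 0: f_y(0, y) = 3*y**2 - 12*y + 5; no integer root y with |y| ≤ 4.
  x = 1: f_y(1, y) = 3*y**2 - 14*y + 14; no integer root y with |y| ≤ 4.
  x = 2: f_y(2, y) = 3*y**2 - 16*y + 21; vanishes at y ∈ {3}. (2, 3): f_x = 0, f = 0 — SINGULAR.
  x = 3: f_y(3, y) = 3*y**2 - 18*y + 26; no integer root y with |y| ≤ 4.
  x = 4: f_y(4, y) = 3*y**2 - 20*y + 29; no integer root y with |y| ≤ 4.
Only singular point on the grid: (2, 3).
Classify: substitute x = 2 + u, y = 3 + v and expand: f = -3*u**3 - u**2*v - u**2 - u*v**2 + v**3 + v**2.
No constant or linear terms (consistent with a singular point). Quadratic part: -u**2 + v**2. Cubic part: -3*u**3 - u**2*v - u*v**2 + v**3.
The quadratic part v**2 - u**2 = (v − u)(v + u) splits into two distinct linear factors, so there are two distinct tangent lines y − 3 = ±(x − 2) — this is a node (ordinary double point).
Classification: node.


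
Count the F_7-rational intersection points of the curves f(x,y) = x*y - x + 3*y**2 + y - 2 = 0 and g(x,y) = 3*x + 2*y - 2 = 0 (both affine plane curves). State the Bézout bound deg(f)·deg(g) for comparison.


Common zeros: ∅; count = 0; Bézout bound = 2.

deg(f) = 2, deg(g) = 1, so Bézout bound = 2.
Scan x ∈ F_7. For each x, list the y ∈ F_7 with f(x, y) ≡ 0 and those with g(x, y) ≡ 0 (mod 7); the common zeros in that column are the intersection.
  x = 0: f ≡ 0 at y ∈ {3, 6}; g ≡ 0 at y ∈ {1}; common: ∅.
  x = 1: f ≡ 0 at y ∈ ∅; g ≡ 0 at y ∈ {3}; common: ∅.
  x = 2: f ≡ 0 at y ∈ {2, 4}; g ≡ 0 at y ∈ {5}; common: ∅.
  x = 3: f ≡ 0 at y ∈ ∅; g ≡ 0 at y ∈ {0}; common: ∅.
  x = 4: f ≡ 0 at y ∈ ∅; g ≡ 0 at y ∈ {2}; common: ∅.
  x = 5: f ≡ 0 at y ∈ {0, 5}; g ≡ 0 at y ∈ {4}; common: ∅.
  x = 6: f ≡ 0 at y ∈ ∅; g ≡ 0 at y ∈ {6}; common: ∅.
Collecting: common zeros = ∅, so the count is 0.
Comparison with the Bézout bound: 0 ≤ 2 = deg(f)·deg(g), as expected for curves with no common component (the affine F_7-count falls short of the bound because intersections may lie at infinity, over extension fields, or carry multiplicity).


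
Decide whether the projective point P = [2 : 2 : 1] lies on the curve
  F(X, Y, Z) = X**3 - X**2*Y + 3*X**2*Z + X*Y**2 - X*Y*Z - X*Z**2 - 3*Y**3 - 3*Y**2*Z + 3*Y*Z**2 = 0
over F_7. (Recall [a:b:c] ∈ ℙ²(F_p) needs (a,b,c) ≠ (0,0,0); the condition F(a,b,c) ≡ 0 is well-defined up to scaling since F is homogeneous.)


F(2,2,1) ≡ 5 (mod 7); P is NOT on the curve.

Evaluate F(2, 2, 1) term-by-term (mod 7).
  X**3 ↦ 1·8·1·1 = 8
  -X**2*Y ↦ -1·4·2·1 = -8
  3*X**2*Z ↦ 3·4·1·1 = 12
  X*Y**2 ↦ 1·2·4·1 = 8
  -X*Y*Z ↦ -1·2·2·1 = -4
  -X*Z**2 ↦ -1·2·1·1 = -2
  -3*Y**3 ↦ -3·1·8·1 = -24
  -3*Y**2*Z ↦ -3·1·4·1 = -12
  3*Y*Z**2 ↦ 3·1·2·1 = 6
Sum: F(2, 2, 1) = (8) + (-8) + (12) + (8) + (-4) + (-2) + (-24) + (-12) + (6) = -16.
Reducing mod 7: -16 ≡ 5 (mod 7).
Since F(a, b, c) ≡ 5 ≠ 0 (mod 7), P does NOT lie on the curve.


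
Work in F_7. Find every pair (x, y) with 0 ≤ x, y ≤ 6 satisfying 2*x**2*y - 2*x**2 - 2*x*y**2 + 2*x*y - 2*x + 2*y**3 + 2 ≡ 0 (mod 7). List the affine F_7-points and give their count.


Affine F_7-points: {(0, 3), (0, 5), (0, 6), (1, 2), (2, 1), (2, 2), (2, 6)}; count = 7.

For each of the 49 pairs (x, y) ∈ F_7², evaluate f(x, y) mod 7. Record the zeros.
  x = 0: [0↦2, 1↦4, 2↦4, 3↦0, 4↦4, 5↦0, 6↦0]  zeros at y ∈ {3, 5, 6}
  x = 1: [0↦5, 1↦2, 2↦0, 3↦4, 4↦5, 5↦1, 6↦4]  zeros at y ∈ {2}
  x = 2: [0↦4, 1↦0, 2↦0, 3↦2, 4↦4, 5↦4, 6↦0]  zeros at y ∈ {1, 2, 6}
  x = 3: [0↦6, 1↦5, 2↦4, 3↦1, 4↦1, 5↦2, 6↦2]  zeros at y ∈ ∅
  x = 4: [0↦4, 1↦3, 2↦5, 3↦1, 4↦3, 5↦2, 6↦3]  zeros at y ∈ ∅
  x = 5: [0↦5, 1↦1, 2↦3, 3↦2, 4↦3, 5↦4, 6↦3]  zeros at y ∈ ∅
  x = 6: [0↦2, 1↦6, 2↦5, 3↦4, 4↦1, 5↦1, 6↦2]  zeros at y ∈ ∅
Collecting zeros: affine points = {(0, 3), (0, 5), (0, 6), (1, 2), (2, 1), (2, 2), (2, 6)}.
Total count |C(F_7)_aff| = 7.


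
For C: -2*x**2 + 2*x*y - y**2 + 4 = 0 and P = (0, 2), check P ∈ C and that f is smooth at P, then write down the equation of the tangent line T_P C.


Tangent line at P: 4*x - 4*y + 8 = 0.

Step 1: f(0, 2) = 0, so P lies on C.
Step 2: partial derivatives
  f_x(x, y) = -4*x + 2*y, f_y(x, y) = 2*x - 2*y.
  f_x(P) = 4, f_y(P) = -4 (gradient nonzero, so P is smooth).
Step 3: tangent line at P: 4·(x − 0) + -4·(y − 2) = 0.
Expanding: 4*x - 4*y + 8 = 0.


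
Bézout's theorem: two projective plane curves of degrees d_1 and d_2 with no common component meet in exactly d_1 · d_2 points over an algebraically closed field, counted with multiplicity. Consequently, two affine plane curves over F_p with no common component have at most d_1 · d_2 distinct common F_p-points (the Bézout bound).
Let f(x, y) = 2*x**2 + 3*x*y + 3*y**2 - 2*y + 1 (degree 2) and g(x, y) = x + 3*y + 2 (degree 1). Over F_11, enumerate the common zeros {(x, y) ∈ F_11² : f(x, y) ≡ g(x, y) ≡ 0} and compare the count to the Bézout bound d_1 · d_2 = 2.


Common zeros: {(0, 3)}; count = 1; Bézout bound = 2.

deg(f) = 2, deg(g) = 1, so Bézout bound = 2.
Scan x ∈ F_11. For each x, list the y ∈ F_11 with f(x, y) ≡ 0 and those with g(x, y) ≡ 0 (mod 11); the common zeros in that column are the intersection.
  x = 0: f ≡ 0 at y ∈ {3, 5}; g ≡ 0 at y ∈ {3}; common: {3}.
  x = 1: f ≡ 0 at y ∈ {3, 4}; g ≡ 0 at y ∈ {10}; common: ∅.
  x = 2: f ≡ 0 at y ∈ ∅; g ≡ 0 at y ∈ {6}; common: ∅.
  x = 3: f ≡ 0 at y ∈ ∅; g ≡ 0 at y ∈ {2}; common: ∅.
  x = 4: f ≡ 0 at y ∈ {0, 4}; g ≡ 0 at y ∈ {9}; common: ∅.
  x = 5: f ≡ 0 at y ∈ ∅; g ≡ 0 at y ∈ {5}; common: ∅.
  x = 6: f ≡ 0 at y ∈ ∅; g ≡ 0 at y ∈ {1}; common: ∅.
  x = 7: f ≡ 0 at y ∈ {0, 1}; g ≡ 0 at y ∈ {8}; common: ∅.
  x = 8: f ≡ 0 at y ∈ {1, 10}; g ≡ 0 at y ∈ {4}; common: ∅.
  x = 9: f ≡ 0 at y ∈ {5}; g ≡ 0 at y ∈ {0}; common: ∅.
  x = 10: f ≡ 0 at y ∈ {10}; g ≡ 0 at y ∈ {7}; common: ∅.
Collecting: common zeros = {(0, 3)}, so the count is 1.
Comparison with the Bézout bound: 1 ≤ 2 = deg(f)·deg(g), as expected for curves with no common component (the affine F_11-count falls short of the bound because intersections may lie at infinity, over extension fields, or carry multiplicity).


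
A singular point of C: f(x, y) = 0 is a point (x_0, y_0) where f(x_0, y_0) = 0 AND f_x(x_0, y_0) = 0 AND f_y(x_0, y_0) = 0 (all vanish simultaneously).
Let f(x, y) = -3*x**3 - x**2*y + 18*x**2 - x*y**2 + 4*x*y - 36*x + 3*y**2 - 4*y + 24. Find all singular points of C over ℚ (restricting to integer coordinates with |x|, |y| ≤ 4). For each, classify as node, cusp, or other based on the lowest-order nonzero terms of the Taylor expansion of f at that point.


Singular points: {(2, 0)}; classification: cusp.

Compute partial derivatives:
  f_x = -9*x**2 - 2*x*y + 36*x - y**2 + 4*y - 36.
  f_y = -x**2 - 2*x*y + 4*x + 6*y - 4.
Scan x_0 ∈ {−4, ..., 4}. For each x_0, f_y(x_0, y) is a polynomial in y; find its integer roots y ∈ {−4, ..., 4}, then test f_x and f at those candidates.
  x = -4: f_y(-4, y) = 14*y - 36; no integer root y with |y| ≤ 4.
  x = -3: f_y(-3, y) = 12*y - 25; no integer root y with |y| ≤ 4.
  x = -2: f_y(-2, y) = 10*y - 16; no integer root y with |y| ≤ 4.
  x = -1: f_y(-1, y) = 8*y - 9; no integer root y with |y| ≤ 4.
  x = 0: f_y(0, y) = 6*y - 4; no integer root y with |y| ≤ 4.
  x = 1: f_y(1, y) = 4*y - 1; no integer root y with |y| ≤ 4.
  x = 2: f_y(2, y) = 2*y; vanishes at y ∈ {0}. (2, 0): f_x = 0, f = 0 — SINGULAR.
  x = 3: f_y(3, y) = -1; no integer root y with |y| ≤ 4.
  x = 4: f_y(4, y) = -2*y - 4; vanishes at y ∈ {-2}. (4, -2): f_x = -32 ≠ 0.
Only singular point on the grid: (2, 0).
Classify: substitute x = 2 + u, y = 0 + v and expand: f = -3*u**3 - u**2*v - u*v**2 + v**2.
No constant or linear terms (consistent with a singular point). Quadratic part: v**2. Cubic part: -3*u**3 - u**2*v - u*v**2.
The quadratic part v**2 is a perfect square, so there is a single (double) tangent line v = 0, i.e. y = 0. Restricting the cubic part to that line (v = 0) leaves -3*u**3 ≠ 0, so f is not divisible by v and the branch is v² ≈ 3*u**3 to lowest order — this is a cusp.
Classification: cusp.


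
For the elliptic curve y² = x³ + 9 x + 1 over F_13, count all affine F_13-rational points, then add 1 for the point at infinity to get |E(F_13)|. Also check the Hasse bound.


Affine points = {(0, 1), (0, 12), (2, 1), (2, 12), (3, 4), (3, 9), (4, 6), (4, 7), (7, 2), (7, 11), (8, 0), (10, 5), (10, 8), (11, 1), (11, 12), (12, 2), (12, 11)}; affine count = 17; |E(F_13)| = 18.

Discriminant check: Δ ∝ 4a³ + 27b² = 4·9³ + 27·1² = 4·729 + 27·1 ≡ 5 (mod 13). Nonzero ⇒ E is nonsingular.
For each x ∈ F_13, compute rhs = x³ + 9·x + 1 mod 13, then count y ∈ F_13 with y² ≡ rhs.
  x = 0: rhs = 1, matching y values: 1, 12 (2 points).
  x = 1: rhs = 11, matching y values: none (0 points).
  x = 2: rhs = 1, matching y values: 1, 12 (2 points).
  x = 3: rhs = 3, matching y values: 4, 9 (2 points).
  x = 4: rhs = 10, matching y values: 6, 7 (2 points).
  x = 5: rhs = 2, matching y values: none (0 points).
  x = 6: rhs = 11, matching y values: none (0 points).
  x = 7: rhs = 4, matching y values: 2, 11 (2 points).
  x = 8: rhs = 0, matching y values: 0 (1 points).
  x = 9: rhs = 5, matching y values: none (0 points).
  x = 10: rhs = 12, matching y values: 5, 8 (2 points).
  x = 11: rhs = 1, matching y values: 1, 12 (2 points).
  x = 12: rhs = 4, matching y values: 2, 11 (2 points).
Total affine count: 17.
Full point count |E(F_13)| = 17 + 1 = 18.
Hasse bound: |18 − (13+1)| = |4| = 4 ≤ 2√13 ≈ 7.2111 ✓.


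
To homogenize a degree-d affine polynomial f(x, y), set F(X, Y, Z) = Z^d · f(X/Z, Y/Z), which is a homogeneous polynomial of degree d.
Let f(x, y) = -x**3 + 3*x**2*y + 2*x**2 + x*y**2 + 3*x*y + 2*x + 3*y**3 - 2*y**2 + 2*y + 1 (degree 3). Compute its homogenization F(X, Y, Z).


F(X, Y, Z) = -X**3 + 3*X**2*Y + 2*X**2*Z + X*Y**2 + 3*X*Y*Z + 2*X*Z**2 + 3*Y**3 - 2*Y**2*Z + 2*Y*Z**2 + Z**3

deg(f) = 3.
Substitute x = X/Z, y = Y/Z into f, then multiply by Z^3.
  monomial -1·x^3·y^0 ↦ -1·X^3·Y^0·Z^0.
  monomial 3·x^2·y^1 ↦ 3·X^2·Y^1·Z^0.
  monomial 2·x^2·y^0 ↦ 2·X^2·Y^0·Z^1.
  monomial 1·x^1·y^2 ↦ 1·X^1·Y^2·Z^0.
  monomial 3·x^1·y^1 ↦ 3·X^1·Y^1·Z^1.
  monomial 2·x^1·y^0 ↦ 2·X^1·Y^0·Z^2.
  monomial 3·x^0·y^3 ↦ 3·X^0·Y^3·Z^0.
  monomial -2·x^0·y^2 ↦ -2·X^0·Y^2·Z^1.
  monomial 2·x^0·y^1 ↦ 2·X^0·Y^1·Z^2.
  monomial 1·x^0·y^0 ↦ 1·X^0·Y^0·Z^3.
Collecting: F(X, Y, Z) = -X**3 + 3*X**2*Y + 2*X**2*Z + X*Y**2 + 3*X*Y*Z + 2*X*Z**2 + 3*Y**3 - 2*Y**2*Z + 2*Y*Z**2 + Z**3.


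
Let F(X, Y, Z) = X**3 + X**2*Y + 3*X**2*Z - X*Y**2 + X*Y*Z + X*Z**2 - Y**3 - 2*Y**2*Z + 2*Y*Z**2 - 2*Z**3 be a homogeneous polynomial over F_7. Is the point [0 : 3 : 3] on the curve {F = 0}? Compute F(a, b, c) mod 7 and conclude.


F(0,3,3) ≡ 3 (mod 7); P is NOT on the curve.

Evaluate F(0, 3, 3) term-by-term (mod 7).
  X**3 ↦ 1·0·1·1 = 0
  X**2*Y ↦ 1·0·3·1 = 0
  3*X**2*Z ↦ 3·0·1·3 = 0
  -X*Y**2 ↦ -1·0·9·1 = 0
  X*Y*Z ↦ 1·0·3·3 = 0
  X*Z**2 ↦ 1·0·1·9 = 0
  -Y**3 ↦ -1·1·27·1 = -27
  -2*Y**2*Z ↦ -2·1·9·3 = -54
  2*Y*Z**2 ↦ 2·1·3·9 = 54
  -2*Z**3 ↦ -2·1·1·27 = -54
Sum: F(0, 3, 3) = (0) + (0) + (0) + (0) + (0) + (0) + (-27) + (-54) + (54) + (-54) = -81.
Reducing mod 7: -81 ≡ 3 (mod 7).
Since F(a, b, c) ≡ 3 ≠ 0 (mod 7), P does NOT lie on the curve.


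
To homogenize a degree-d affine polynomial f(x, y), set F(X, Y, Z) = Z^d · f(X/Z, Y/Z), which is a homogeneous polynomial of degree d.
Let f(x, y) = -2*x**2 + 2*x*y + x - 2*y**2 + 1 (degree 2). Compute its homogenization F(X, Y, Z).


F(X, Y, Z) = -2*X**2 + 2*X*Y + X*Z - 2*Y**2 + Z**2

deg(f) = 2.
Substitute x = X/Z, y = Y/Z into f, then multiply by Z^2.
  monomial -2·x^2·y^0 ↦ -2·X^2·Y^0·Z^0.
  monomial 2·x^1·y^1 ↦ 2·X^1·Y^1·Z^0.
  monomial 1·x^1·y^0 ↦ 1·X^1·Y^0·Z^1.
  monomial -2·x^0·y^2 ↦ -2·X^0·Y^2·Z^0.
  monomial 1·x^0·y^0 ↦ 1·X^0·Y^0·Z^2.
Collecting: F(X, Y, Z) = -2*X**2 + 2*X*Y + X*Z - 2*Y**2 + Z**2.


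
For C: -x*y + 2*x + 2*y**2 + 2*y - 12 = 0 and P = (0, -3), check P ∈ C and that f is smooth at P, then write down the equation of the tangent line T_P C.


Tangent line at P: 5*x - 10*y - 30 = 0.

Step 1: f(0, -3) = 0, so P lies on C.
Step 2: partial derivatives
  f_x(x, y) = 2 - y, f_y(x, y) = -x + 4*y + 2.
  f_x(P) = 5, f_y(P) = -10 (gradient nonzero, so P is smooth).
Step 3: tangent line at P: 5·(x − 0) + -10·(y − -3) = 0.
Expanding: 5*x - 10*y - 30 = 0.


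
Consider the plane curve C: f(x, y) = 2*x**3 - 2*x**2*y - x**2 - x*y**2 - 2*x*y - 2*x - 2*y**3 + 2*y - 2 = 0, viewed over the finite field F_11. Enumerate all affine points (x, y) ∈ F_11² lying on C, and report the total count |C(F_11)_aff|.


Affine F_11-points: {(0, 5), (1, 10), (3, 3), (4, 4), (5, 8), (7, 10), (8, 9), (8, 10), (10, 2)}; count = 9.

For each of the 121 pairs (x, y) ∈ F_11², evaluate f(x, y) mod 11. Record the zeros.
  x = 0: [0↦9, 1↦9, 2↦8, 3↦5, 4↦10, 5↦0, 6↦7, 7↦8, 8↦2, 9↦10, 10↦9]  zeros at y ∈ {5}
  x = 1: [0↦8, 1↦3, 2↦6, 3↦5, 4↦10, 5↦9, 6↦1, 7↦7, 8↦4, 9↦2, 10↦0]  zeros at y ∈ {10}
  x = 2: [0↦6, 1↦3, 2↦6, 3↦3, 4↦4, 5↦8, 6↦3, 7↦10, 8↦6, 9↦1, 10↦5]  zeros at y ∈ ∅
  x = 3: [0↦4, 1↦10, 2↦9, 3↦0, 4↦4, 5↦9, 6↦3, 7↦7, 8↦9, 9↦8, 10↦3]  zeros at y ∈ {3}
  x = 4: [0↦3, 1↦3, 2↦5, 3↦8, 4↦0, 5↦2, 6↦2, 7↦10, 8↦3, 9↦2, 10↦6]  zeros at y ∈ {4}
  x = 5: [0↦4, 1↦5, 2↦6, 3↦6, 4↦4, 5↦10, 6↦1, 7↦9, 8↦0, 9↦6, 10↦4]  zeros at y ∈ {8}
  x = 6: [0↦8, 1↦6, 2↦2, 3↦6, 4↦6, 5↦1, 6↦1, 7↦5, 8↦1, 9↦10, 10↦9]  zeros at y ∈ ∅
  x = 7: [0↦5, 1↦7, 2↦5, 3↦9, 4↦7, 5↦9, 6↦3, 7↦10, 8↦7, 9↦4, 10↦0]  zeros at y ∈ {10}
  x = 8: [0↦7, 1↦9, 2↦5, 3↦5, 4↦8, 5↦2, 6↦8, 7↦3, 8↦8, 9↦0, 10↦0]  zeros at y ∈ {9, 10}
  x = 9: [0↦4, 1↦2, 2↦3, 3↦6, 4↦10, 5↦3, 6↦6, 7↦7, 8↦5, 9↦10, 10↦10]  zeros at y ∈ ∅
  x = 10: [0↦8, 1↦9, 2↦0, 3↦2, 4↦3, 5↦2, 6↦9, 7↦1, 8↦10, 9↦2, 10↦9]  zeros at y ∈ {2}
Collecting zeros: affine points = {(0, 5), (1, 10), (3, 3), (4, 4), (5, 8), (7, 10), (8, 9), (8, 10), (10, 2)}.
Total count |C(F_11)_aff| = 9.


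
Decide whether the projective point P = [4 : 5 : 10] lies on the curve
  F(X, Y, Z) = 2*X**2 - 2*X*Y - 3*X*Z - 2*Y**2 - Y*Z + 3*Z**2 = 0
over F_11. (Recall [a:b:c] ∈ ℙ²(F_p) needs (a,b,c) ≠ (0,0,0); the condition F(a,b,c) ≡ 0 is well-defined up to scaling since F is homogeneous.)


F(4,5,10) ≡ 6 (mod 11); P is NOT on the curve.

Evaluate F(4, 5, 10) term-by-term (mod 11).
  2*X**2 ↦ 2·16·1·1 = 32
  -2*X*Y ↦ -2·4·5·1 = -40
  -3*X*Z ↦ -3·4·1·10 = -120
  -2*Y**2 ↦ -2·1·25·1 = -50
  -Y*Z ↦ -1·1·5·10 = -50
  3*Z**2 ↦ 3·1·1·100 = 300
Sum: F(4, 5, 10) = (32) + (-40) + (-120) + (-50) + (-50) + (300) = 72.
Reducing mod 11: 72 ≡ 6 (mod 11).
Since F(a, b, c) ≡ 6 ≠ 0 (mod 11), P does NOT lie on the curve.


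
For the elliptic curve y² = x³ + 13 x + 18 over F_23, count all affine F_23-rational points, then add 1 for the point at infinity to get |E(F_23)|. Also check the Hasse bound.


Affine points = {(0, 8), (0, 15), (1, 3), (1, 20), (2, 11), (2, 12), (5, 1), (5, 22), (6, 6), (6, 17), (8, 6), (8, 17), (9, 6), (9, 17), (12, 4), (12, 19), (14, 0), (15, 0), (17, 0), (18, 9), (18, 14), (22, 2), (22, 21)}; affine count = 23; |E(F_23)| = 24.

Discriminant check: Δ ∝ 4a³ + 27b² = 4·13³ + 27·18² = 4·2197 + 27·324 ≡ 10 (mod 23). Nonzero ⇒ E is nonsingular.
For each x ∈ F_23, compute rhs = x³ + 13·x + 18 mod 23, then count y ∈ F_23 with y² ≡ rhs.
  x = 0: rhs = 18, matching y values: 8, 15 (2 points).
  x = 1: rhs = 9, matching y values: 3, 20 (2 points).
  x = 2: rhs = 6, matching y values: 11, 12 (2 points).
  x = 3: rhs = 15, matching y values: none (0 points).
  x = 4: rhs = 19, matching y values: none (0 points).
  x = 5: rhs = 1, matching y values: 1, 22 (2 points).
  x = 6: rhs = 13, matching y values: 6, 17 (2 points).
  x = 7: rhs = 15, matching y values: none (0 points).
  x = 8: rhs = 13, matching y values: 6, 17 (2 points).
  x = 9: rhs = 13, matching y values: 6, 17 (2 points).
  x = 10: rhs = 21, matching y values: none (0 points).
  x = 11: rhs = 20, matching y values: none (0 points).
  x = 12: rhs = 16, matching y values: 4, 19 (2 points).
  x = 13: rhs = 15, matching y values: none (0 points).
  x = 14: rhs = 0, matching y values: 0 (1 points).
  x = 15: rhs = 0, matching y values: 0 (1 points).
  x = 16: rhs = 21, matching y values: none (0 points).
  x = 17: rhs = 0, matching y values: 0 (1 points).
  x = 18: rhs = 12, matching y values: 9, 14 (2 points).
  x = 19: rhs = 17, matching y values: none (0 points).
  x = 20: rhs = 21, matching y values: none (0 points).
  x = 21: rhs = 7, matching y values: none (0 points).
  x = 22: rhs = 4, matching y values: 2, 21 (2 points).
Total affine count: 23.
Full point count |E(F_23)| = 23 + 1 = 24.
Hasse bound: |24 − (23+1)| = |0| = 0 ≤ 2√23 ≈ 9.5917 ✓.


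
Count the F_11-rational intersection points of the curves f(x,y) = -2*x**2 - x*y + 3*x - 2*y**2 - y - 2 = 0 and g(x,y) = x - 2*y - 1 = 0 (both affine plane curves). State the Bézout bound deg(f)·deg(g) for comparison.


Common zeros: {(7, 3), (9, 4)}; count = 2; Bézout bound = 2.

deg(f) = 2, deg(g) = 1, so Bézout bound = 2.
Scan x ∈ F_11. For each x, list the y ∈ F_11 with f(x, y) ≡ 0 and those with g(x, y) ≡ 0 (mod 11); the common zeros in that column are the intersection.
  x = 0: f ≡ 0 at y ∈ ∅; g ≡ 0 at y ∈ {5}; common: ∅.
  x = 1: f ≡ 0 at y ∈ ∅; g ≡ 0 at y ∈ {0}; common: ∅.
  x = 2: f ≡ 0 at y ∈ ∅; g ≡ 0 at y ∈ {6}; common: ∅.
  x = 3: f ≡ 0 at y ∈ {0, 9}; g ≡ 0 at y ∈ {1}; common: ∅.
  x = 4: f ≡ 0 at y ∈ {0, 3}; g ≡ 0 at y ∈ {7}; common: ∅.
  x = 5: f ≡ 0 at y ∈ {9, 10}; g ≡ 0 at y ∈ {2}; common: ∅.
  x = 6: f ≡ 0 at y ∈ ∅; g ≡ 0 at y ∈ {8}; common: ∅.
  x = 7: f ≡ 0 at y ∈ {3, 4}; g ≡ 0 at y ∈ {3}; common: {3}.
  x = 8: f ≡ 0 at y ∈ {2, 10}; g ≡ 0 at y ∈ {9}; common: ∅.
  x = 9: f ≡ 0 at y ∈ {2, 4}; g ≡ 0 at y ∈ {4}; common: {4}.
  x = 10: f ≡ 0 at y ∈ ∅; g ≡ 0 at y ∈ {10}; common: ∅.
Collecting: common zeros = {(7, 3), (9, 4)}, so the count is 2.
Comparison with the Bézout bound: 2 ≤ 2 = deg(f)·deg(g), as expected for curves with no common component (the bound is attained).
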